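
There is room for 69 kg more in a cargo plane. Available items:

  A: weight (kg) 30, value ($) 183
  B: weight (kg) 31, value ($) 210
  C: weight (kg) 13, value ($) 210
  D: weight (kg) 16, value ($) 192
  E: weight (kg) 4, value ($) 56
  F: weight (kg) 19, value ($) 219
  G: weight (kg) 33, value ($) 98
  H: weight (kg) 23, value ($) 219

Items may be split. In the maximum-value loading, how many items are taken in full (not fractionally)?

Greedy by value/weight ratio, highest first.
Ratios (sorted): C 16.15, E 14.00, D 12.00, F 11.53, H 9.52, B 6.77, A 6.10, G 2.97
take C (13 @ 210); take E (4 @ 56); take D (16 @ 192); take F (19 @ 219); take 17/23 of H → 161.87. Capacity used 69/69.
4 item(s) taken whole; one partial (take 17/23 of H).

4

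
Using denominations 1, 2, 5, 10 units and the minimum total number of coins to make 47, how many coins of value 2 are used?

47 = 4×10 + 1×5 + 1×2
Count of 2: 1

1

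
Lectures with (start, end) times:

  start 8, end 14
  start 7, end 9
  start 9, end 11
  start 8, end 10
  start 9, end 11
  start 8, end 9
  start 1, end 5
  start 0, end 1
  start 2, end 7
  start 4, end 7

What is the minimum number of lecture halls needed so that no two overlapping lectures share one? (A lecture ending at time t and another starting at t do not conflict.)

4

Count concurrent intervals with a sweep; the peak is the room count.
Events (time:±→running): 0:+→1 1:-→0 1:+→1 2:+→2 4:+→3 5:-→2 7:-→1 7:-→0 7:+→1 8:+→2 8:+→3 8:+→4 … peak 4.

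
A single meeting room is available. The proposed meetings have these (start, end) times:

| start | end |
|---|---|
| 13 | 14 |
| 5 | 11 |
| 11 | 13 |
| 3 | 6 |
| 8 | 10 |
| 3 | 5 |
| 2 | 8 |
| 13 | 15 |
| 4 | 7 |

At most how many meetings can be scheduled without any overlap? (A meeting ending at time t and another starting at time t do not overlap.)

Sorted by end: (3,5)  (3,6)  (4,7)  (2,8)  (8,10)  (5,11)  (11,13)  (13,14)  (13,15)
take (3,5); skip (2,8); take (8,10); take (11,13); take (13,14).
Selected 4 meetings.

4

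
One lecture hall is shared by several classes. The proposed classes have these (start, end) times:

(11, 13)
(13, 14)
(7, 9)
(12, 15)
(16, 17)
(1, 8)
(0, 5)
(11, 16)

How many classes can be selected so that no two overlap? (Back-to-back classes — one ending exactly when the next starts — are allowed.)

Order by finish time; keep every interval that doesn't clash with the previous kept one.
Sorted by end: (0,5)  (1,8)  (7,9)  (11,13)  (13,14)  (12,15)  (11,16)  (16,17)
take (0,5); take (7,9); take (11,13); take (13,14); skip (12,15); take (16,17).
Selected 5 classes.

5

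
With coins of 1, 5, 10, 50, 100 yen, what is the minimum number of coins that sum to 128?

7

Use the largest denomination that fits, subtract, and repeat.
128 − 1×100→28 − 2×10→8 − 1×5→3 − 3×1→0
Total coins = 1 + 2 + 1 + 3 = 7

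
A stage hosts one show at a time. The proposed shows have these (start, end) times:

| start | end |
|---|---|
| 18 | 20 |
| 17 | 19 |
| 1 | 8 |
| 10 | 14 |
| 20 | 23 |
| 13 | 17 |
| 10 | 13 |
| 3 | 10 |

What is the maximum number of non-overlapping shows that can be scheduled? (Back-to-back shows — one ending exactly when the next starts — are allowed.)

Sorted by end: (1,8)  (3,10)  (10,13)  (10,14)  (13,17)  (17,19)  (18,20)  (20,23)
take (1,8); take (10,13); take (13,17); take (17,19); take (20,23).
Selected 5 shows.

5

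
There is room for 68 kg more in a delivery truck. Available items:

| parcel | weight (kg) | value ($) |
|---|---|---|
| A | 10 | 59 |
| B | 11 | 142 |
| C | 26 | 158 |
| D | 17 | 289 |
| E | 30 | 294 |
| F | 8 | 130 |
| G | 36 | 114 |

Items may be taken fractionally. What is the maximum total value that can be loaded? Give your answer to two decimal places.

Greedy by value/weight ratio, highest first.
Ratios (sorted): D 17.00, F 16.25, B 12.91, E 9.80, C 6.08, A 5.90, G 3.17
take D (17 @ 289); take F (8 @ 130); take B (11 @ 142); take E (30 @ 294); take 2/26 of C → 12.15. Capacity used 68/68.
Total value = 867.15

867.15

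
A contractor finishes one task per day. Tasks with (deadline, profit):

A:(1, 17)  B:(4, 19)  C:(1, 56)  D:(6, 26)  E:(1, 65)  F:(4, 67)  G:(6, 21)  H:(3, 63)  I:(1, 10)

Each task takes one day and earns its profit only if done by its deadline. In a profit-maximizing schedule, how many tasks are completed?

6

By profit: F(d4,67), E(d1,65), H(d3,63), C(d1,56), D(d6,26), G(d6,21), B(d4,19), A(d1,17), I(d1,10)
F→slot 4; E→slot 1; H→slot 3; C skipped; D→slot 6; G→slot 5; B→slot 2; A skipped; I skipped.
6 of 9 scheduled.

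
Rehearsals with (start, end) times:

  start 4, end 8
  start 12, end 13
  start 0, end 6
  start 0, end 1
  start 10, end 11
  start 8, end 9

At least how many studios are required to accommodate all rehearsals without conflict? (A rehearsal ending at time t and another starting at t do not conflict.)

2

The answer is the maximum number of intervals overlapping at any instant.
starts: [0, 0, 4, 8, 10, 12]
ends:   [1, 6, 8, 9, 11, 13]
s0→1 s0→2  — peak 2.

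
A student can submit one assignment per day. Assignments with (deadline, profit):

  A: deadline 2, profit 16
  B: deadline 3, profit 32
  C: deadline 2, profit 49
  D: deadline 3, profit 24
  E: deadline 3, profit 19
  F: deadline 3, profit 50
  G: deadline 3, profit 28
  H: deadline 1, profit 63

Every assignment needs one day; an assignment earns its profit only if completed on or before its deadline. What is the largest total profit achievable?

Profit order: H=63 F=50 C=49 B=32 G=28 D=24 E=19 A=16
Assign: H→slot 1, F→slot 3, C→slot 2, B skipped, G skipped, D skipped, E skipped, A skipped.
Slots: [1:H] [2:C] [3:F]
Profit = 63 + 49 + 50 = 162

162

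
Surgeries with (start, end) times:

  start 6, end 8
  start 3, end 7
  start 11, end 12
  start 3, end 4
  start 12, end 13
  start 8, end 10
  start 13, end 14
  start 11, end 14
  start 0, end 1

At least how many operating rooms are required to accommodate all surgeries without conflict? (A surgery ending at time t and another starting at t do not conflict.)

The answer is the maximum number of intervals overlapping at any instant.
starts: [0, 3, 3, 6, 8, 11, 11, 12, 13]
ends:   [1, 4, 7, 8, 10, 12, 13, 14, 14]
s0→1 e1→0 s3→1 s3→2  — peak 2.

2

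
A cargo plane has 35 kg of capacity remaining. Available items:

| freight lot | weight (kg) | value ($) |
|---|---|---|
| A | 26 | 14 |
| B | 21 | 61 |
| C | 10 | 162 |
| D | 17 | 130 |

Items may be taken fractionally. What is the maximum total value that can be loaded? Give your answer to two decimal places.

Sort by value per unit weight and fill in that order.
Ratios (sorted): C 16.20, D 7.65, B 2.90, A 0.54
take C (10 @ 162); take D (17 @ 130); take 8/21 of B → 23.24. Capacity used 35/35.
Total value = 315.24

315.24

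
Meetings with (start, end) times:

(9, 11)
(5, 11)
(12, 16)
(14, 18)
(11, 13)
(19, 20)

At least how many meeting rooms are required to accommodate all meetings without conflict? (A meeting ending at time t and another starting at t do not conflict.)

The answer is the maximum number of intervals overlapping at any instant.
Events (time:±→running): 5:+→1 9:+→2 … peak 2.

2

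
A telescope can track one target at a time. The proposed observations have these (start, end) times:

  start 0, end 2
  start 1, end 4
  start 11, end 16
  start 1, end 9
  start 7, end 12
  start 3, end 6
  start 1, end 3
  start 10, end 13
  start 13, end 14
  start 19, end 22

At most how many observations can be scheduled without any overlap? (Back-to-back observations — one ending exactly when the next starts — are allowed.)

5

By end time: (0,2), (1,3), (1,4), (3,6), (1,9), (7,12), (10,13), (13,14), (11,16), (19,22).
Pick (0,2); next start ≥ 2 → (3,6); next start ≥ 6 → (7,12); next start ≥ 12 → (13,14); next start ≥ 14 → (19,22).
Selected 5 observations.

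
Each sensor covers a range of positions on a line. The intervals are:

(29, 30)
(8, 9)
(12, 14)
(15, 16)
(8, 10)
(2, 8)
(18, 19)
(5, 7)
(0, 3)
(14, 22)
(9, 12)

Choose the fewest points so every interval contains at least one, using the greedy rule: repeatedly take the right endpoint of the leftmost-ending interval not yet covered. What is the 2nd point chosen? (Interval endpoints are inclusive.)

7

By right end: [0,3]  [5,7]  [2,8]  [8,9]  [8,10]  [9,12]  [12,14]  [15,16]  [18,19]  [14,22]  [29,30]
[0,3] uncovered → point at 3; [5,7] uncovered → point at 7; [8,9] uncovered → point at 9; [12,14] uncovered → point at 14; [15,16] uncovered → point at 16; [18,19] uncovered → point at 19; [29,30] uncovered → point at 30.
Points: 3, 7, 9, 14, 16, 19, 30 (7 total).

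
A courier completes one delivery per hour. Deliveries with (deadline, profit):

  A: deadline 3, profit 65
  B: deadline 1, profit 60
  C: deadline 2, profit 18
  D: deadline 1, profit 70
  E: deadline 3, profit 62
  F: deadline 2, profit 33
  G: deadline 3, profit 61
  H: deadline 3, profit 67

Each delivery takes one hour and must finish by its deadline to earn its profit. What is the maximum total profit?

Take jobs in profit order; each goes to the latest open slot no later than its deadline.
By profit: D(d1,70), H(d3,67), A(d3,65), E(d3,62), G(d3,61), B(d1,60), F(d2,33), C(d2,18)
D→slot 1; H→slot 3; A→slot 2; E skipped; G skipped; B skipped; F skipped; C skipped.
Profit = 70 + 65 + 67 = 202

202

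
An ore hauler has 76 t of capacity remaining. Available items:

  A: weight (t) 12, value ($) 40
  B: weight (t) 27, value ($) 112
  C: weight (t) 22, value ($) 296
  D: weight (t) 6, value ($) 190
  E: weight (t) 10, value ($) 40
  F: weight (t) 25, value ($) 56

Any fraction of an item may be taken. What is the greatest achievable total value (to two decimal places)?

Order: D (190/6=31.67) > C (296/22=13.45) > B (112/27=4.15) > E (40/10=4.00) > A (40/12=3.33) > F (56/25=2.24)
Fill: take D (6 @ 190) → take C (22 @ 296) → take B (27 @ 112) → take E (10 @ 40) → take 11/12 of A → 36.67; 76/76 used.
Total value = 674.67

674.67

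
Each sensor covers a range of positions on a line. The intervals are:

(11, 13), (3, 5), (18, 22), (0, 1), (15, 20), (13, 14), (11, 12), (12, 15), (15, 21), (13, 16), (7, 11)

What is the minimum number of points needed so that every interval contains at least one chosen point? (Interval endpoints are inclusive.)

5

Sort by right endpoint; whenever an interval is uncovered, place a point at its right end.
Sorted: [0,1] [3,5] [7,11] [11,12] [11,13] [13,14] [12,15] [13,16] [15,20] [15,21] [18,22]
{[0,1]} hit by 1; {[3,5]} hit by 5; {[7,11],[11,12],[11,13]} hit by 11; {[13,14],[12,15],[13,16]} hit by 14; {[15,20],[15,21],[18,22]} hit by 20.
Points: 1, 5, 11, 14, 20 (5 total).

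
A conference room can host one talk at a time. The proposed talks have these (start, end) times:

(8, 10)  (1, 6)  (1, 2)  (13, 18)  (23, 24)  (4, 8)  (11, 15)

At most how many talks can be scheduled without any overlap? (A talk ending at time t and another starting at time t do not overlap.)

5

Sorted by end: (1,2)  (1,6)  (4,8)  (8,10)  (11,15)  (13,18)  (23,24)
take (1,2); skip (1,6); take (4,8); take (8,10); take (11,15); take (23,24).
Selected 5 talks.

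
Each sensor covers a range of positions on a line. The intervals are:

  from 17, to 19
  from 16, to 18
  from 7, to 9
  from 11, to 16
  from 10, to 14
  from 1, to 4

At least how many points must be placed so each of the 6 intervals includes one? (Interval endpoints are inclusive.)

4

Sorted: [1,4] [7,9] [10,14] [11,16] [16,18] [17,19]
{[1,4]} hit by 4; {[7,9]} hit by 9; {[10,14],[11,16]} hit by 14; {[16,18],[17,19]} hit by 18.
Points: 4, 9, 14, 18 (4 total).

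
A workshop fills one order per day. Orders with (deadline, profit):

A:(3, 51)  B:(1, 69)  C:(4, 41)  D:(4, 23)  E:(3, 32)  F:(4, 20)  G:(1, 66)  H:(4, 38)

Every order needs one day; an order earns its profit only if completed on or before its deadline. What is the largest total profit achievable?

199

Sort by profit descending; place each in the latest free slot ≤ its deadline.
Profit order: B=69 G=66 A=51 C=41 H=38 E=32 D=23 F=20
Assign: B→slot 1, G skipped, A→slot 3, C→slot 4, H→slot 2, E skipped, D skipped, F skipped.
Slots: [1:B] [2:H] [3:A] [4:C]
Profit = 69 + 38 + 51 + 41 = 199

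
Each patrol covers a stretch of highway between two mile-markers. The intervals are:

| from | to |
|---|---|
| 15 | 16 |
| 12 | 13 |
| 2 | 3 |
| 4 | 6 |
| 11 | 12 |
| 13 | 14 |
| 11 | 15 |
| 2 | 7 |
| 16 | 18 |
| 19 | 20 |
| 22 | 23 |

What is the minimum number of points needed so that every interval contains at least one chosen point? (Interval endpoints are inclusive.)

Sorted: [2,3] [4,6] [2,7] [11,12] [12,13] [13,14] [11,15] [15,16] [16,18] [19,20] [22,23]
{[2,3]} hit by 3; {[4,6],[2,7]} hit by 6; {[11,12],[12,13]} hit by 12; {[13,14],[11,15]} hit by 14; {[15,16],[16,18]} hit by 16; {[19,20]} hit by 20; {[22,23]} hit by 23.
Points: 3, 6, 12, 14, 16, 20, 23 (7 total).

7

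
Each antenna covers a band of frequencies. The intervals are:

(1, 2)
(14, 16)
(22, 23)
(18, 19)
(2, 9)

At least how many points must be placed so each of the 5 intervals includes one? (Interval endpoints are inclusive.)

4

Sort by right endpoint; whenever an interval is uncovered, place a point at its right end.
By right end: [1,2]  [2,9]  [14,16]  [18,19]  [22,23]
[1,2] uncovered → point at 2; [14,16] uncovered → point at 16; [18,19] uncovered → point at 19; [22,23] uncovered → point at 23.
Points: 2, 16, 19, 23 (4 total).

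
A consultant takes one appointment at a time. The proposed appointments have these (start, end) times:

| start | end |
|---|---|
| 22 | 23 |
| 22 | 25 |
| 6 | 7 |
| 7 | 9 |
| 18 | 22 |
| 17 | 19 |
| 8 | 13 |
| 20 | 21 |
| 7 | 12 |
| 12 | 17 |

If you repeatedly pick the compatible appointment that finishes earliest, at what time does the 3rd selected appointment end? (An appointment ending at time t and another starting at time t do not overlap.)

Greedy by earliest finish: after sorting by end time, pick each interval compatible with the last pick.
Sorted by end: (6,7)  (7,9)  (7,12)  (8,13)  (12,17)  (17,19)  (20,21)  (18,22)  (22,23)  (22,25)
take (6,7); take (7,9); skip (8,13); take (12,17); take (17,19); take (20,21); take (22,23); skip (22,25).
Selected: (6,7) (7,9) (12,17) (17,19) (20,21) (22,23)

17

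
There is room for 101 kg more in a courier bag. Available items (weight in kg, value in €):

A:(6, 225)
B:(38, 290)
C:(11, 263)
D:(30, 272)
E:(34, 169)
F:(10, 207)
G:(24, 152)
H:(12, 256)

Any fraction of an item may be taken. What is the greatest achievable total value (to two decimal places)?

1467.21

Ratios (sorted): A 37.50, C 23.91, H 21.33, F 20.70, D 9.07, B 7.63, G 6.33, E 4.97
take A (6 @ 225); take C (11 @ 263); take H (12 @ 256); take F (10 @ 207); take D (30 @ 272); take 32/38 of B → 244.21. Capacity used 101/101.
Total value = 1467.21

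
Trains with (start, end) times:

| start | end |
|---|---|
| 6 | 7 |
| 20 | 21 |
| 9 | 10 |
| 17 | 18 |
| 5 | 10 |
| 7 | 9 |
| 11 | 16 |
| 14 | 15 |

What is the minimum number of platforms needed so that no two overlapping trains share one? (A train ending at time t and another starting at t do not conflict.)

Count concurrent intervals with a sweep; the peak is the room count.
starts: [5, 6, 7, 9, 11, 14, 17, 20]
ends:   [7, 9, 10, 10, 15, 16, 18, 21]
s5→1 s6→2  — peak 2.

2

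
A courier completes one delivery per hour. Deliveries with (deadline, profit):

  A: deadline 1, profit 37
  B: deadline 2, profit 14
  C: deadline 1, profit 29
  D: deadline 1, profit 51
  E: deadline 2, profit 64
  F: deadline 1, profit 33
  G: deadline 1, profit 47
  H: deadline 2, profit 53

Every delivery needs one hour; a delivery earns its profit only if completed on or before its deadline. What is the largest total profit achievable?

Sort by profit descending; place each in the latest free slot ≤ its deadline.
Profit order: E=64 H=53 D=51 G=47 A=37 F=33 C=29 B=14
Assign: E→slot 2, H→slot 1, D skipped, G skipped, A skipped, F skipped, C skipped, B skipped.
Slots: [1:H] [2:E]
Profit = 53 + 64 = 117

117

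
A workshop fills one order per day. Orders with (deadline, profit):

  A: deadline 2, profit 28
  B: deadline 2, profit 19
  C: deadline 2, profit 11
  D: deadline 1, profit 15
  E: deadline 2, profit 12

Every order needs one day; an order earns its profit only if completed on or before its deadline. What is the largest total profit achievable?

Sort by profit descending; place each in the latest free slot ≤ its deadline.
By profit: A(d2,28), B(d2,19), D(d1,15), E(d2,12), C(d2,11)
A→slot 2; B→slot 1; D skipped; E skipped; C skipped.
Profit = 19 + 28 = 47

47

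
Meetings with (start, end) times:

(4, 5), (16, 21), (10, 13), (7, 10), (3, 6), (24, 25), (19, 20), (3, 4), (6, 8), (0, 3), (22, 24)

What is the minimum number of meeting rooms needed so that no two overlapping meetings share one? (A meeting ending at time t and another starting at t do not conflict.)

starts: [0, 3, 3, 4, 6, 7, 10, 16, 19, 22, 24]
ends:   [3, 4, 5, 6, 8, 10, 13, 20, 21, 24, 25]
s0→1 e3→0 s3→1 s3→2  — peak 2.

2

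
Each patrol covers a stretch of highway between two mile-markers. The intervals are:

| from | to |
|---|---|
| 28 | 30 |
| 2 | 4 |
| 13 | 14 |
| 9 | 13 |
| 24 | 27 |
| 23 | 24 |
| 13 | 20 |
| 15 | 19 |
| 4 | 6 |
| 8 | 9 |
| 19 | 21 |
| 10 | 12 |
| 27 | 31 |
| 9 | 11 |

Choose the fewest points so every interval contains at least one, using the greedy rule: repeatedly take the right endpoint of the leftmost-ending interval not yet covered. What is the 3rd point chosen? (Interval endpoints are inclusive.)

Sort by right endpoint; whenever an interval is uncovered, place a point at its right end.
By right end: [2,4]  [4,6]  [8,9]  [9,11]  [10,12]  [9,13]  [13,14]  [15,19]  [13,20]  [19,21]  [23,24]  [24,27]  [28,30]  [27,31]
[2,4] uncovered → point at 4; [8,9] uncovered → point at 9; [10,12] uncovered → point at 12; [13,14] uncovered → point at 14; [15,19] uncovered → point at 19; [23,24] uncovered → point at 24; [28,30] uncovered → point at 30.
Points: 4, 9, 12, 14, 19, 24, 30 (7 total).

12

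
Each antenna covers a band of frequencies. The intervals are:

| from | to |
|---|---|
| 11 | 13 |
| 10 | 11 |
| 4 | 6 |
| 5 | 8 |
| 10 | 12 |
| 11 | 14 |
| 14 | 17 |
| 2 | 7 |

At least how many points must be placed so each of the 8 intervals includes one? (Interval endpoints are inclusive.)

3

Sort by right endpoint; whenever an interval is uncovered, place a point at its right end.
By right end: [4,6]  [2,7]  [5,8]  [10,11]  [10,12]  [11,13]  [11,14]  [14,17]
[4,6] uncovered → point at 6; [10,11] uncovered → point at 11; [14,17] uncovered → point at 17.
Points: 6, 11, 17 (3 total).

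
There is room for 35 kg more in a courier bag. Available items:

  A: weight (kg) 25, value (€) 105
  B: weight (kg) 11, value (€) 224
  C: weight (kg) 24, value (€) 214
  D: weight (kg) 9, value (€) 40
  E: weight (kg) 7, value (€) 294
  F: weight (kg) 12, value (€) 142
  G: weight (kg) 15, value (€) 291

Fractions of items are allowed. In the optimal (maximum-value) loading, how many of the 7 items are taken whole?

Order: E (294/7=42.00) > B (224/11=20.36) > G (291/15=19.40) > F (142/12=11.83) > C (214/24=8.92) > D (40/9=4.44) > A (105/25=4.20)
Fill: take E (7 @ 294) → take B (11 @ 224) → take G (15 @ 291) → take 2/12 of F → 23.67; 35/35 used.
3 item(s) taken whole; one partial (take 2/12 of F).

3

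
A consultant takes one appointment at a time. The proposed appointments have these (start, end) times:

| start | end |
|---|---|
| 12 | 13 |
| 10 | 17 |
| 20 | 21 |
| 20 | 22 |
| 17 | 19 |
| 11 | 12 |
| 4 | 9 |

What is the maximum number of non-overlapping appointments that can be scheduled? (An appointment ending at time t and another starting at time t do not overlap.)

5

Sort by end time and greedily take each interval whose start is ≥ the last chosen end.
Sorted by end: (4,9)  (11,12)  (12,13)  (10,17)  (17,19)  (20,21)  (20,22)
take (4,9); take (11,12); take (12,13); skip (10,17); take (17,19); take (20,21).
Selected 5 appointments.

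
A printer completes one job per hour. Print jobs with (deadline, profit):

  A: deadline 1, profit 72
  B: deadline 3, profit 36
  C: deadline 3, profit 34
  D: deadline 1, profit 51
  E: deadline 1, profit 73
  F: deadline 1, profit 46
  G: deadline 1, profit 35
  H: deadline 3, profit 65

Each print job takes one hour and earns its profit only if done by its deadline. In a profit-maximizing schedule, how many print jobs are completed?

Sort by profit descending; place each in the latest free slot ≤ its deadline.
Profit order: E=73 A=72 H=65 D=51 F=46 B=36 G=35 C=34
Assign: E→slot 1, A skipped, H→slot 3, D skipped, F skipped, B→slot 2, G skipped, C skipped.
Slots: [1:E] [2:B] [3:H]
3 of 8 scheduled.

3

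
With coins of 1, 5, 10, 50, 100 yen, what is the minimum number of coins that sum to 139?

9

Greedy: take as many of the largest coin as possible, then repeat with the remainder.
139 − 1×100→39 − 3×10→9 − 1×5→4 − 4×1→0
Total coins = 1 + 3 + 1 + 4 = 9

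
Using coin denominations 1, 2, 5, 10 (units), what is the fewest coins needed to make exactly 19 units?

4

19 − 1×10→9 − 1×5→4 − 2×2→0
Total coins = 1 + 1 + 2 = 4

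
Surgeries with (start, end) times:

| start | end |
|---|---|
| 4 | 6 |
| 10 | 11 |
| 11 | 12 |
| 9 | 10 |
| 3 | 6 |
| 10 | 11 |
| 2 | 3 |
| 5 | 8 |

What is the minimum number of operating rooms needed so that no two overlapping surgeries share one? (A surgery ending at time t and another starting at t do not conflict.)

The answer is the maximum number of intervals overlapping at any instant.
starts: [2, 3, 4, 5, 9, 10, 10, 11]
ends:   [3, 6, 6, 8, 10, 11, 11, 12]
s2→1 e3→0 s3→1 s4→2 s5→3  — peak 3.

3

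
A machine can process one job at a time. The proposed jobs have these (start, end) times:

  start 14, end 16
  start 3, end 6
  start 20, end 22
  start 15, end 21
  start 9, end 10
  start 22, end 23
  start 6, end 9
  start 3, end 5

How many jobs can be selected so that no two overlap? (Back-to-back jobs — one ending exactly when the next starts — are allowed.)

Greedy by earliest finish: after sorting by end time, pick each interval compatible with the last pick.
By end time: (3,5), (3,6), (6,9), (9,10), (14,16), (15,21), (20,22), (22,23).
Pick (3,5); next start ≥ 5 → (6,9); next start ≥ 9 → (9,10); next start ≥ 10 → (14,16); next start ≥ 16 → (20,22); next start ≥ 22 → (22,23).
Selected 6 jobs.

6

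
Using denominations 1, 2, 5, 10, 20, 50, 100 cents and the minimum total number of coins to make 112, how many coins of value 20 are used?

112 − 1×100→12 − 1×10→2 − 1×2→0
Count of 20: 0

0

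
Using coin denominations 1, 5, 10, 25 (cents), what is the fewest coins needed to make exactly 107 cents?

107 − 4×25→7 − 1×5→2 − 2×1→0
Total coins = 4 + 1 + 2 = 7

7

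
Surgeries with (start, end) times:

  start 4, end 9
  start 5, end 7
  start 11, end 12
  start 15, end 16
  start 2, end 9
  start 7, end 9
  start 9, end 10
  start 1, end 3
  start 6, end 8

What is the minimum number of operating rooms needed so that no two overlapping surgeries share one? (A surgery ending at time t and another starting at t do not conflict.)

4

The answer is the maximum number of intervals overlapping at any instant.
starts: [1, 2, 4, 5, 6, 7, 9, 11, 15]
ends:   [3, 7, 8, 9, 9, 9, 10, 12, 16]
s1→1 s2→2 e3→1 s4→2 s5→3 s6→4  — peak 4.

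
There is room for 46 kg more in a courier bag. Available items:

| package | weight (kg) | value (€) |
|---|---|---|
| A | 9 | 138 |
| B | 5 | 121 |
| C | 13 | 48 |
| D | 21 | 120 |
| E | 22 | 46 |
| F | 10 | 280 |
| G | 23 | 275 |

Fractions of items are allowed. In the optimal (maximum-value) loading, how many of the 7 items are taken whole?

3

Order: F (280/10=28.00) > B (121/5=24.20) > A (138/9=15.33) > G (275/23=11.96) > D (120/21=5.71) > C (48/13=3.69) > E (46/22=2.09)
Fill: take F (10 @ 280) → take B (5 @ 121) → take A (9 @ 138) → take 22/23 of G → 263.04; 46/46 used.
3 item(s) taken whole; one partial (take 22/23 of G).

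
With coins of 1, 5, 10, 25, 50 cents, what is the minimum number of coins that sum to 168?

8

Use the largest denomination that fits, subtract, and repeat.
168 − 3×50→18 − 1×10→8 − 1×5→3 − 3×1→0
Total coins = 3 + 1 + 1 + 3 = 8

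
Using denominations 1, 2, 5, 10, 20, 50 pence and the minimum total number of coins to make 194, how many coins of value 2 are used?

2

Greedy: take as many of the largest coin as possible, then repeat with the remainder.
194 − 3×50→44 − 2×20→4 − 2×2→0
Count of 2: 2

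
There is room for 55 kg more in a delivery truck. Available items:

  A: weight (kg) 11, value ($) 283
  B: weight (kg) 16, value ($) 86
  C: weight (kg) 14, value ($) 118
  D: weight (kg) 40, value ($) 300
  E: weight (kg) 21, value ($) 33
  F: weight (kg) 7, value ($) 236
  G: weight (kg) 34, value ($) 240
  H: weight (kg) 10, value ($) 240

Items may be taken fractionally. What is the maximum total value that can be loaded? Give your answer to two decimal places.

Ratios (sorted): F 33.71, A 25.73, H 24.00, C 8.43, D 7.50, G 7.06, B 5.38, E 1.57
take F (7 @ 236); take A (11 @ 283); take H (10 @ 240); take C (14 @ 118); take 13/40 of D → 97.50. Capacity used 55/55.
Total value = 974.50

974.50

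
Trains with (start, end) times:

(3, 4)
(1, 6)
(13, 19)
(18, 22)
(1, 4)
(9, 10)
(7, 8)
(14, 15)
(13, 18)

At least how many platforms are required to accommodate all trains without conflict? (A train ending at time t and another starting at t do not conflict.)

Count concurrent intervals with a sweep; the peak is the room count.
Events (time:±→running): 1:+→1 1:+→2 3:+→3 … peak 3.

3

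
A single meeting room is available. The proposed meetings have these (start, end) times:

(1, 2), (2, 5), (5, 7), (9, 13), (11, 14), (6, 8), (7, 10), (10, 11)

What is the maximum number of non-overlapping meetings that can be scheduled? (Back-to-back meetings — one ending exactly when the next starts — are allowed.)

Sorted by end: (1,2)  (2,5)  (5,7)  (6,8)  (7,10)  (10,11)  (9,13)  (11,14)
take (1,2); take (2,5); take (5,7); take (7,10); take (10,11); take (11,14).
Selected 6 meetings.

6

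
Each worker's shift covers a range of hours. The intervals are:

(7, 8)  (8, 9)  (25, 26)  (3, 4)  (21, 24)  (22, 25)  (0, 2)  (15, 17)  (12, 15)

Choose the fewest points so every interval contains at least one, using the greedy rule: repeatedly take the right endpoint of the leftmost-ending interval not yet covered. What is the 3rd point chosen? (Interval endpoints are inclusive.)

Process intervals by earliest right end; each time one isn't hit yet, stab at its right endpoint.
Sorted: [0,2] [3,4] [7,8] [8,9] [12,15] [15,17] [21,24] [22,25] [25,26]
{[0,2]} hit by 2; {[3,4]} hit by 4; {[7,8],[8,9]} hit by 8; {[12,15],[15,17]} hit by 15; {[21,24],[22,25]} hit by 24; {[25,26]} hit by 26.
Points: 2, 4, 8, 15, 24, 26 (6 total).

8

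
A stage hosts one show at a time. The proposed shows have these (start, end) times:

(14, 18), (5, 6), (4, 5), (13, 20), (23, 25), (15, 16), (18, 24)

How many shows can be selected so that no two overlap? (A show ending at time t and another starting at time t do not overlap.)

Sorted by end: (4,5)  (5,6)  (15,16)  (14,18)  (13,20)  (18,24)  (23,25)
take (4,5); take (5,6); take (15,16); skip (13,20); take (18,24); skip (23,25).
Selected 4 shows.

4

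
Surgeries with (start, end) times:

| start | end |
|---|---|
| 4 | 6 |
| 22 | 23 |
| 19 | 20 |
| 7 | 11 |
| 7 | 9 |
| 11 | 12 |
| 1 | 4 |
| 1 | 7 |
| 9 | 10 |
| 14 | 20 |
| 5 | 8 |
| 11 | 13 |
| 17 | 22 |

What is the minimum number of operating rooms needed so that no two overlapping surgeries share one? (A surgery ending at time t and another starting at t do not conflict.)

The answer is the maximum number of intervals overlapping at any instant.
Events (time:±→running): 1:+→1 1:+→2 4:-→1 4:+→2 5:+→3 … peak 3.

3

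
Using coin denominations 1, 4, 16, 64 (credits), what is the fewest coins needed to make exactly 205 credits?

7

205 = 3×64 + 3×4 + 1×1
Total coins = 3 + 3 + 1 = 7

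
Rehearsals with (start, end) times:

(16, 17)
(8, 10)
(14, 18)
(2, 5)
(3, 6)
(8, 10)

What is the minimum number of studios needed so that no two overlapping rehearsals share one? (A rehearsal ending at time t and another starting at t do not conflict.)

2

The answer is the maximum number of intervals overlapping at any instant.
Events (time:±→running): 2:+→1 3:+→2 … peak 2.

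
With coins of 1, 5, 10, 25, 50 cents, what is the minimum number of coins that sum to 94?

Use the largest denomination that fits, subtract, and repeat.
94 − 1×50→44 − 1×25→19 − 1×10→9 − 1×5→4 − 4×1→0
Total coins = 1 + 1 + 1 + 1 + 4 = 8

8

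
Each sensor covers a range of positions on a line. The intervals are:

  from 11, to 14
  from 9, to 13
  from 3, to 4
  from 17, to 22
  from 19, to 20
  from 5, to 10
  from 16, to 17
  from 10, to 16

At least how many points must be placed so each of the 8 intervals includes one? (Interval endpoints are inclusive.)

5

Process intervals by earliest right end; each time one isn't hit yet, stab at its right endpoint.
Sorted: [3,4] [5,10] [9,13] [11,14] [10,16] [16,17] [19,20] [17,22]
{[3,4]} hit by 4; {[5,10],[9,13]} hit by 10; {[11,14],[10,16]} hit by 14; {[16,17]} hit by 17; {[19,20],[17,22]} hit by 20.
Points: 4, 10, 14, 17, 20 (5 total).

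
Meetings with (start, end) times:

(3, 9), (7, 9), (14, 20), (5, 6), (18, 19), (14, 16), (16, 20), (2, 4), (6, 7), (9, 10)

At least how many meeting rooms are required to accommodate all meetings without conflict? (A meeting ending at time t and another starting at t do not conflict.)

3

The answer is the maximum number of intervals overlapping at any instant.
Events (time:±→running): 2:+→1 3:+→2 4:-→1 5:+→2 6:-→1 6:+→2 7:-→1 7:+→2 9:-→1 9:-→0 9:+→1 10:-→0 14:+→1 14:+→2 16:-→1 16:+→2 18:+→3 … peak 3.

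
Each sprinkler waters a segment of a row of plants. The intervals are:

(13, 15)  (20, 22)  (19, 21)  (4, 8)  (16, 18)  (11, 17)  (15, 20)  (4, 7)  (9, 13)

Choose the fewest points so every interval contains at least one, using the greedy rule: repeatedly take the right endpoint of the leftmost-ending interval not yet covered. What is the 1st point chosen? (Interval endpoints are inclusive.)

7

Sort by right endpoint; whenever an interval is uncovered, place a point at its right end.
By right end: [4,7]  [4,8]  [9,13]  [13,15]  [11,17]  [16,18]  [15,20]  [19,21]  [20,22]
[4,7] uncovered → point at 7; [9,13] uncovered → point at 13; [16,18] uncovered → point at 18; [19,21] uncovered → point at 21.
Points: 7, 13, 18, 21 (4 total).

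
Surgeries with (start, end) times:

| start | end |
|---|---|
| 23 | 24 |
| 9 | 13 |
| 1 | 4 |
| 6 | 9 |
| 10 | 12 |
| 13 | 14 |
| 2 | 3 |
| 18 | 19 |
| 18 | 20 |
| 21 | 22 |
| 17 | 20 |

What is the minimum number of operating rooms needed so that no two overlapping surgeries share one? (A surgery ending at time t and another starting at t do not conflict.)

Count concurrent intervals with a sweep; the peak is the room count.
starts: [1, 2, 6, 9, 10, 13, 17, 18, 18, 21, 23]
ends:   [3, 4, 9, 12, 13, 14, 19, 20, 20, 22, 24]
s1→1 s2→2 e3→1 e4→0 s6→1 e9→0 s9→1 s10→2 e12→1 e13→0 s13→1 e14→0 s17→1 s18→2 s18→3  — peak 3.

3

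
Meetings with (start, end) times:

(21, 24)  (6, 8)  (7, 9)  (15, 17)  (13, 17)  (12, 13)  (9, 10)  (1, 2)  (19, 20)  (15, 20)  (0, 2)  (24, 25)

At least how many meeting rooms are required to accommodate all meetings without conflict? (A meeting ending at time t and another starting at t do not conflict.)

Count concurrent intervals with a sweep; the peak is the room count.
Events (time:±→running): 0:+→1 1:+→2 2:-→1 2:-→0 6:+→1 7:+→2 8:-→1 9:-→0 9:+→1 10:-→0 12:+→1 13:-→0 13:+→1 15:+→2 15:+→3 … peak 3.

3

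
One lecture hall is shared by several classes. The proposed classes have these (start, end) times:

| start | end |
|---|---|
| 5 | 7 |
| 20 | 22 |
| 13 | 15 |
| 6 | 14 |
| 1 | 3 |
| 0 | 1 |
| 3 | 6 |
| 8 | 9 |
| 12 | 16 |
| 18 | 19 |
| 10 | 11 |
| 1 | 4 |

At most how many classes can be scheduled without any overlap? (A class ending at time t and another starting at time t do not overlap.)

8

Greedy by earliest finish: after sorting by end time, pick each interval compatible with the last pick.
Sorted by end: (0,1)  (1,3)  (1,4)  (3,6)  (5,7)  (8,9)  (10,11)  (6,14)  (13,15)  (12,16)  (18,19)  (20,22)
take (0,1); take (1,3); take (3,6); take (8,9); take (10,11); take (13,15); take (18,19); take (20,22).
Selected 8 classes.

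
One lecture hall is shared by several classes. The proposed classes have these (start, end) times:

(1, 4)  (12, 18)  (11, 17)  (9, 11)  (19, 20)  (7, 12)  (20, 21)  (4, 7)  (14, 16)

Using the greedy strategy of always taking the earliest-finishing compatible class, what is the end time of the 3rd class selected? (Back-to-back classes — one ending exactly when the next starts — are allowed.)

By end time: (1,4), (4,7), (9,11), (7,12), (14,16), (11,17), (12,18), (19,20), (20,21).
Pick (1,4); next start ≥ 4 → (4,7); next start ≥ 7 → (9,11); next start ≥ 11 → (14,16); next start ≥ 16 → (19,20); next start ≥ 20 → (20,21).
Selected: (1,4) (4,7) (9,11) (14,16) (19,20) (20,21)

11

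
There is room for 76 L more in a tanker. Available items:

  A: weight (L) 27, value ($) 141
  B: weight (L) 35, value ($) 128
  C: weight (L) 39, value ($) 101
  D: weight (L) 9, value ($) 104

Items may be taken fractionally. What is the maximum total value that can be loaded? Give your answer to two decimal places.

Sort by value per unit weight and fill in that order.
Ratios (sorted): D 11.56, A 5.22, B 3.66, C 2.59
take D (9 @ 104); take A (27 @ 141); take B (35 @ 128); take 5/39 of C → 12.95. Capacity used 76/76.
Total value = 385.95

385.95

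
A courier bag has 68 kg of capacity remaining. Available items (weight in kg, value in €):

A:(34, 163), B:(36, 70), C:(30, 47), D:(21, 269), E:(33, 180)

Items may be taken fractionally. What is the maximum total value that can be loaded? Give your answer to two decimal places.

Ratios (sorted): D 12.81, E 5.45, A 4.79, B 1.94, C 1.57
take D (21 @ 269); take E (33 @ 180); take 14/34 of A → 67.12. Capacity used 68/68.
Total value = 516.12

516.12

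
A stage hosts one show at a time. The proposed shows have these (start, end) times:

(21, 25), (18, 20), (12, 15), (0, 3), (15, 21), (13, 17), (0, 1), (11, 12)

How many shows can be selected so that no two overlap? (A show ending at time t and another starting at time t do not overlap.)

5

Sorted by end: (0,1)  (0,3)  (11,12)  (12,15)  (13,17)  (18,20)  (15,21)  (21,25)
take (0,1); take (11,12); take (12,15); take (18,20); take (21,25).
Selected 5 shows.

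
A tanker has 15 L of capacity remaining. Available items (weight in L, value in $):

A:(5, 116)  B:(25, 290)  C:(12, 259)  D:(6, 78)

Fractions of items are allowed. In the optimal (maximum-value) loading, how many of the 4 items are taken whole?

1

Greedy by value/weight ratio, highest first.
Ratios (sorted): A 23.20, C 21.58, D 13.00, B 11.60
take A (5 @ 116); take 10/12 of C → 215.83. Capacity used 15/15.
1 item(s) taken whole; one partial (take 10/12 of C).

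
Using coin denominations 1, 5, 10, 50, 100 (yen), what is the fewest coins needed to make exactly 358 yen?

Use the largest denomination that fits, subtract, and repeat.
358 = 3×100 + 1×50 + 1×5 + 3×1
Total coins = 3 + 1 + 1 + 3 = 8

8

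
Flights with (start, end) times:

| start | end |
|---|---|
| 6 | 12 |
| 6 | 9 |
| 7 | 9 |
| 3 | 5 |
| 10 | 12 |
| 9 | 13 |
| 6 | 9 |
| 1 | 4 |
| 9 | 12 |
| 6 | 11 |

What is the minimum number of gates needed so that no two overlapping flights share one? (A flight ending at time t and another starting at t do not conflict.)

starts: [1, 3, 6, 6, 6, 6, 7, 9, 9, 10]
ends:   [4, 5, 9, 9, 9, 11, 12, 12, 12, 13]
s1→1 s3→2 e4→1 e5→0 s6→1 s6→2 s6→3 s6→4 s7→5  — peak 5.

5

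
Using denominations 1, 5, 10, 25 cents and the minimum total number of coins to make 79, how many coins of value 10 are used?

Greedy: take as many of the largest coin as possible, then repeat with the remainder.
79 = 3×25 + 4×1
Count of 10: 0

0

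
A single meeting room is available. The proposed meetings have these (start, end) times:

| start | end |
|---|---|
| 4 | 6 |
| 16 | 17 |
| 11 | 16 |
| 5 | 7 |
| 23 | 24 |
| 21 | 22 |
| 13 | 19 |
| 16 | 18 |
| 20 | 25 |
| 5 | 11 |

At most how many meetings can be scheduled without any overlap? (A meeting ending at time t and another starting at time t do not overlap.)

By end time: (4,6), (5,7), (5,11), (11,16), (16,17), (16,18), (13,19), (21,22), (23,24), (20,25).
Pick (4,6); next start ≥ 6 → (11,16); next start ≥ 16 → (16,17); next start ≥ 17 → (21,22); next start ≥ 22 → (23,24).
Selected 5 meetings.

5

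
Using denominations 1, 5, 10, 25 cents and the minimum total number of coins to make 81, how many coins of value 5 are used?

Greedy: take as many of the largest coin as possible, then repeat with the remainder.
81 − 3×25→6 − 1×5→1 − 1×1→0
Count of 5: 1

1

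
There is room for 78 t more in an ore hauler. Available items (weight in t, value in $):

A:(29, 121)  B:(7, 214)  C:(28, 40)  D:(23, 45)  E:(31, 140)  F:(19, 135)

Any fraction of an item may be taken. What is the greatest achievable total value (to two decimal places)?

576.62

Greedy by value/weight ratio, highest first.
Order: B (214/7=30.57) > F (135/19=7.11) > E (140/31=4.52) > A (121/29=4.17) > D (45/23=1.96) > C (40/28=1.43)
Fill: take B (7 @ 214) → take F (19 @ 135) → take E (31 @ 140) → take 21/29 of A → 87.62; 78/78 used.
Total value = 576.62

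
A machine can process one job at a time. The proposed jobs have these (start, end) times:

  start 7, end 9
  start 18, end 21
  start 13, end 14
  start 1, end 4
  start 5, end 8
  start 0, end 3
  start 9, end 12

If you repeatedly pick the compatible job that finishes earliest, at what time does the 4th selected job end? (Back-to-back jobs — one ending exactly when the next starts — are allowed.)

Sort by end time and greedily take each interval whose start is ≥ the last chosen end.
By end time: (0,3), (1,4), (5,8), (7,9), (9,12), (13,14), (18,21).
Pick (0,3); next start ≥ 3 → (5,8); next start ≥ 8 → (9,12); next start ≥ 12 → (13,14); next start ≥ 14 → (18,21).
Selected: (0,3) (5,8) (9,12) (13,14) (18,21)

14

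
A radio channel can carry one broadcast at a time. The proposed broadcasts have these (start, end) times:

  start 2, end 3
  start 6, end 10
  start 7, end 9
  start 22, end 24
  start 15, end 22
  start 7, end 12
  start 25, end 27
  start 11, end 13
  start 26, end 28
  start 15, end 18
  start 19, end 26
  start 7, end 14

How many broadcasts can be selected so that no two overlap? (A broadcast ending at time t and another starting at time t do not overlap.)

6

Sorted by end: (2,3)  (7,9)  (6,10)  (7,12)  (11,13)  (7,14)  (15,18)  (15,22)  (22,24)  (19,26)  (25,27)  (26,28)
take (2,3); take (7,9); skip (7,12); take (11,13); take (15,18); take (22,24); take (25,27).
Selected 6 broadcasts.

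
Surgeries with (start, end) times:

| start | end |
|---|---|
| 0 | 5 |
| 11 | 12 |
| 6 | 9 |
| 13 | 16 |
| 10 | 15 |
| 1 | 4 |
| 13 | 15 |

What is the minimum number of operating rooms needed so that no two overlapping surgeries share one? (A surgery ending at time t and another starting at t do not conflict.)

3

Count concurrent intervals with a sweep; the peak is the room count.
starts: [0, 1, 6, 10, 11, 13, 13]
ends:   [4, 5, 9, 12, 15, 15, 16]
s0→1 s1→2 e4→1 e5→0 s6→1 e9→0 s10→1 s11→2 e12→1 s13→2 s13→3  — peak 3.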